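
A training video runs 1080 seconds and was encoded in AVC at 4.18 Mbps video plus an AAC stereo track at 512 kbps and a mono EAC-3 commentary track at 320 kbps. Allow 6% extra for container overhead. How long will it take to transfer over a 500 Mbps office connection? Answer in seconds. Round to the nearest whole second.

Audio total: 512 + 320 = 832 kbps = 0.832 Mbps.
Total bitrate: 5.012 Mbps.
File: 5.012 Mbps × 1080 s = 5413.0 Mb.
With 6% container overhead: ×1.06. → 5737.7 Mb.
At 500 Mbps: 5737.7 / 500 = 11.5 s ≈ 11.5 seconds.

11 seconds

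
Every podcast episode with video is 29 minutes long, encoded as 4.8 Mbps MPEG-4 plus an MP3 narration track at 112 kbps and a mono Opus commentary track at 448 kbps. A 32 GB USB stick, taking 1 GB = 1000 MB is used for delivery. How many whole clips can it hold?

27

29 min = 1740 s
Audio total: 112 + 448 = 560 kbps = 0.560 Mbps.
Total bitrate: 5.360 Mbps.
Per item: 5.360 Mbps × 1740 s = 9,326 Mb = 1,166 MB.
Capacity: 32 GB = 256,000 Mb; 27.45 items → 27 complete.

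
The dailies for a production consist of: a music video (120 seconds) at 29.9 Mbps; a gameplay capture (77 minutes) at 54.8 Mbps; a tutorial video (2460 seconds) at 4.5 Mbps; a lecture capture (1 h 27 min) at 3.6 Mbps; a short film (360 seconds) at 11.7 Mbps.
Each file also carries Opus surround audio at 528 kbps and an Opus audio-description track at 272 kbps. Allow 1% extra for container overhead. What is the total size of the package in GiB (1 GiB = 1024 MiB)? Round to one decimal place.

Audio total: 528 + 272 = 800 kbps = 0.800 Mbps.
music video: 30.700 Mbps × 120 s × 1.01 = 3720.8 Mb
gameplay capture: 55.600 Mbps × 4620 s × 1.01 = 259440.7 Mb
tutorial video: 5.300 Mbps × 2460 s × 1.01 = 13168.4 Mb
lecture capture: 4.400 Mbps × 5220 s × 1.01 = 23197.7 Mb
short film: 12.500 Mbps × 360 s × 1.01 = 4545.0 Mb
Total: 304072.6 Mb = 38009.1 MB.
= 35.40 GiB.

35.4 GiB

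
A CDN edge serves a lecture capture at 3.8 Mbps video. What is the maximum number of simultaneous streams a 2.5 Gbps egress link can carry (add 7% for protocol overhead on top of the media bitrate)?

On the wire with 7% overhead: 4.066 Mbps.
2.5 Gbps = 2,500 Mbps; 2,500 / 4.066 = 614.85 → 614 viewers.

614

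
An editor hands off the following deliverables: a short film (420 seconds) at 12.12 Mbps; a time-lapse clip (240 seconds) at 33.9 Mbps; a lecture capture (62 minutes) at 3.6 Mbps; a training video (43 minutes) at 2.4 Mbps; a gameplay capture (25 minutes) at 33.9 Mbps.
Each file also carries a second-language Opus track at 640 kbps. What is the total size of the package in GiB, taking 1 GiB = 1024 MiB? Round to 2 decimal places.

10.37 GiB

Audio: 640 kbps = 0.640 Mbps.
short film: 12.760 Mbps × 420 s = 5359.2 Mb
time-lapse clip: 34.540 Mbps × 240 s = 8289.6 Mb
lecture capture: 4.240 Mbps × 3720 s = 15772.8 Mb
training video: 3.040 Mbps × 2580 s = 7843.2 Mb
gameplay capture: 34.540 Mbps × 1500 s = 51810.0 Mb
Total: 89074.8 Mb = 11134.4 MB.
= 10.37 GiB.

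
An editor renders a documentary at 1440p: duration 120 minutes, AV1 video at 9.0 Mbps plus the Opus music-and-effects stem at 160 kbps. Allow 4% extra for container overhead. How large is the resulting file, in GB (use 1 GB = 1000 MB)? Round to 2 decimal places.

8.57 GB

120 min = 7200 s
Audio: 160 kbps = 0.160 Mbps.
Total bitrate: 9.0 + 0.160 = 9.160 Mbps.
Stream data: 9.160 Mbps × 7200 s = 65952.0 Mb.
With 4% container overhead: ×1.04.
68,590 Mb ÷ 8 = 8,574 MB → 8.574 GB.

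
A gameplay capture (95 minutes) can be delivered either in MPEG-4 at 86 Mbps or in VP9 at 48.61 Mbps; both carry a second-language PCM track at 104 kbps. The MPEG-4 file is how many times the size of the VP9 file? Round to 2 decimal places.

1.77

95 min = 5700 s
Audio: 104 kbps = 0.104 Mbps.
MPEG-4: 86.104 Mbps × 5700 s = 490792.8 Mb = 61.349 GB.
VP9: 48.714 Mbps × 5700 s = 277669.8 Mb = 34.709 GB.
Ratio: 61.349 / 34.709 = 1.768.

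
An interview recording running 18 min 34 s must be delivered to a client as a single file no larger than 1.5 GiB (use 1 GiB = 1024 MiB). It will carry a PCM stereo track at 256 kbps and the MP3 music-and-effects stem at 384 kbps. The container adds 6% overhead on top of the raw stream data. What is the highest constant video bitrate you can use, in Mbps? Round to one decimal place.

10.3 Mbps

Budget: 1.5 GiB = 12884.9 Mb.
Stream payload after overhead: 12884.9 / 1.06 = 12155.6 Mb.
18 min 34 s = 1114 s
Total bitrate budget: 12155.6 Mb / 1114 s = 10.912 Mbps.
Audio total: 256 + 384 = 640 kbps = 0.640 Mbps.
Video: 10.912 − 0.640 = 10.272 Mbps.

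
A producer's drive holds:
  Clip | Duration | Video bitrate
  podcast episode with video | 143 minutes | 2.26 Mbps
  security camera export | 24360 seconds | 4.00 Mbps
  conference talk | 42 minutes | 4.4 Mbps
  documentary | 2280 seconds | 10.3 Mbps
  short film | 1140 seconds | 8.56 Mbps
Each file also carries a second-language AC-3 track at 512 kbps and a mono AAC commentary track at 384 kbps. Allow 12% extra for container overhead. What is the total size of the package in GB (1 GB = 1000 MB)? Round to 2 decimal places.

Audio total: 512 + 384 = 896 kbps = 0.896 Mbps.
podcast episode with video: 3.156 Mbps × 8580 s × 1.12 = 30327.9 Mb
security camera export: 4.896 Mbps × 24360 s × 1.12 = 133578.5 Mb
conference talk: 5.296 Mbps × 2520 s × 1.12 = 14947.4 Mb
documentary: 11.196 Mbps × 2280 s × 1.12 = 28590.1 Mb
short film: 9.456 Mbps × 1140 s × 1.12 = 12073.4 Mb
Total: 219517.4 Mb = 27439.7 MB.
= 27.44 GB.

27.44 GB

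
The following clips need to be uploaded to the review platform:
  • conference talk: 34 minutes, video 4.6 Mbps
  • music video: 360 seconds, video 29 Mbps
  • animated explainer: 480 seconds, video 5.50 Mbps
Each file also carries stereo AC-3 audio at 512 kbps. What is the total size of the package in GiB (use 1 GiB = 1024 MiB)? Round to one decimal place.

Audio: 512 kbps = 0.512 Mbps.
conference talk: 5.112 Mbps × 2040 s = 10428.5 Mb
music video: 29.512 Mbps × 360 s = 10624.3 Mb
animated explainer: 6.012 Mbps × 480 s = 2885.8 Mb
Total: 23938.6 Mb = 2992.3 MB.
= 2.787 GiB.

2.8 GiB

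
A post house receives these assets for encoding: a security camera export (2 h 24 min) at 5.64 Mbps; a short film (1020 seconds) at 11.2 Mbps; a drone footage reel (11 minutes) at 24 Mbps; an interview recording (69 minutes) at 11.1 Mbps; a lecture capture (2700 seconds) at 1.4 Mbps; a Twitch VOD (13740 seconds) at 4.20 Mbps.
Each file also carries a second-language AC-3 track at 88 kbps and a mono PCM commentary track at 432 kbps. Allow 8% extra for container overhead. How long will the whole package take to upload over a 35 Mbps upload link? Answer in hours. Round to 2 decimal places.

Audio total: 88 + 432 = 520 kbps = 0.520 Mbps.
security camera export: 6.160 Mbps × 8640 s × 1.08 = 57480.2 Mb
short film: 11.720 Mbps × 1020 s × 1.08 = 12910.8 Mb
drone footage reel: 24.520 Mbps × 660 s × 1.08 = 17477.9 Mb
interview recording: 11.620 Mbps × 4140 s × 1.08 = 51955.3 Mb
lecture capture: 1.920 Mbps × 2700 s × 1.08 = 5598.7 Mb
Twitch VOD: 4.720 Mbps × 13740 s × 1.08 = 70041.0 Mb
Total: 215463.9 Mb = 26933.0 MB.
At 35 Mbps: 215463.9 / 35 = 6156 s ≈ 1.71 hours.

1.71 hours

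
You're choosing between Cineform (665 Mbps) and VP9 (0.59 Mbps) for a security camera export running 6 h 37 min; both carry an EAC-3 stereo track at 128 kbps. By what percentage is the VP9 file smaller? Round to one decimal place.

6 h 37 min = 397 min = 23820 s
Audio: 128 kbps = 0.128 Mbps.
Cineform: 665.128 Mbps × 23820 s = 15843349.0 Mb = 1980.419 GB.
VP9: 0.718 Mbps × 23820 s = 17102.8 Mb = 2.138 GB.
Reduction: (1 − 2.138/1980.419) × 100 = 99.89%.

99.9%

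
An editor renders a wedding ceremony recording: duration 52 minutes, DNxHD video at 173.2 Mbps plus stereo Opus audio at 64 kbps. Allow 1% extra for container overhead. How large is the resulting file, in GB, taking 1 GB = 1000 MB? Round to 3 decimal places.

52 min = 3120 s
Audio: 64 kbps = 0.064 Mbps.
Total bitrate: 173.2 + 0.064 = 173.264 Mbps.
Stream data: 173.264 Mbps × 3120 s = 540583.7 Mb.
With 1% container overhead: ×1.01.
545,990 Mb ÷ 8 = 68,249 MB → 68.25 GB.

68.249 GB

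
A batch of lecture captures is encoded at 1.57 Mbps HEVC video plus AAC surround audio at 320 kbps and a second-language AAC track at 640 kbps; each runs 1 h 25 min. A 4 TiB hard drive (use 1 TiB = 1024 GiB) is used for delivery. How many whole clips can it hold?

1 h 25 min = 85 min = 5100 s
Audio total: 320 + 640 = 960 kbps = 0.960 Mbps.
Total bitrate: 2.530 Mbps.
Per item: 2.530 Mbps × 5100 s = 12,903 Mb = 1,613 MB.
Capacity: 4 TiB = 35,184,372 Mb; 2726.84 items → 2726 complete.

2726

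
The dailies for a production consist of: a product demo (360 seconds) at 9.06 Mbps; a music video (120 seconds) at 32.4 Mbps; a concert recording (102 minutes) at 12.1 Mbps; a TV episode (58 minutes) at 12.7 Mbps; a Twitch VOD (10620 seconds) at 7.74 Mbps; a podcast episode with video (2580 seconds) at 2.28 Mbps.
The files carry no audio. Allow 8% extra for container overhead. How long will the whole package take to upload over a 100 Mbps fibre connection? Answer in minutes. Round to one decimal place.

38.4 minutes

product demo: 9.060 Mbps × 360 s × 1.08 = 3522.5 Mb
music video: 32.400 Mbps × 120 s × 1.08 = 4199.0 Mb
concert recording: 12.100 Mbps × 6120 s × 1.08 = 79976.2 Mb
TV episode: 12.700 Mbps × 3480 s × 1.08 = 47731.7 Mb
Twitch VOD: 7.740 Mbps × 10620 s × 1.08 = 88774.7 Mb
podcast episode with video: 2.280 Mbps × 2580 s × 1.08 = 6353.0 Mb
Total: 230557.1 Mb = 28819.6 MB.
At 100 Mbps: 230557.1 / 100 = 2306 s ≈ 38.4 minutes.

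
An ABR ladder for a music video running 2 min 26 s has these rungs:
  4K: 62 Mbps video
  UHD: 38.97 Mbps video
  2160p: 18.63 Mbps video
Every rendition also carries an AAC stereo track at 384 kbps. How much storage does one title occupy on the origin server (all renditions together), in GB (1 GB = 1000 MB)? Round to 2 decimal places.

2 min 26 s = 146 s
Audio: 384 kbps = 0.384 Mbps.
Sum of rendition bitrates: (62+0.384) + (38.97+0.384) + (18.63+0.384) = 120.752 Mbps.
× 146 s = 17,630 Mb = 2,204 MB = 2.204 GB.

2.20 GB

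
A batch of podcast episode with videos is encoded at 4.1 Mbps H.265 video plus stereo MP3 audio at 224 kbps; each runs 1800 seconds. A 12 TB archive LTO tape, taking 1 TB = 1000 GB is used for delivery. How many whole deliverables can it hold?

Audio: 224 kbps = 0.224 Mbps.
Total bitrate: 4.324 Mbps.
Per item: 4.324 Mbps × 1800 s = 7,783 Mb = 972.9 MB.
Capacity: 12 TB = 96,000,000 Mb; 12334.26 items → 12334 complete.

12334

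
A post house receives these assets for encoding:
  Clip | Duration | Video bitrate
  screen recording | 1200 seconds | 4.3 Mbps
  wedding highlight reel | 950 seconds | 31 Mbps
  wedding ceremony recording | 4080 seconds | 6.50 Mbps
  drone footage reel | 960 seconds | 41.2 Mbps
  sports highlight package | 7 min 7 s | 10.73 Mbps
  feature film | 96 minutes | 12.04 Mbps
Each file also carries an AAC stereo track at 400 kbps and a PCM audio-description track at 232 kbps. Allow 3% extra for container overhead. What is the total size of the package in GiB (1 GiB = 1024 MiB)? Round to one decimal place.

Audio total: 400 + 232 = 632 kbps = 0.632 Mbps.
screen recording: 4.932 Mbps × 1200 s × 1.03 = 6096.0 Mb
wedding highlight reel: 31.632 Mbps × 950 s × 1.03 = 30951.9 Mb
wedding ceremony recording: 7.132 Mbps × 4080 s × 1.03 = 29971.5 Mb
drone footage reel: 41.832 Mbps × 960 s × 1.03 = 41363.5 Mb
sports highlight package: 11.362 Mbps × 427 s × 1.03 = 4997.1 Mb
feature film: 12.672 Mbps × 5760 s × 1.03 = 75180.4 Mb
Total: 188560.4 Mb = 23570.1 MB.
= 21.95 GiB.

22.0 GiB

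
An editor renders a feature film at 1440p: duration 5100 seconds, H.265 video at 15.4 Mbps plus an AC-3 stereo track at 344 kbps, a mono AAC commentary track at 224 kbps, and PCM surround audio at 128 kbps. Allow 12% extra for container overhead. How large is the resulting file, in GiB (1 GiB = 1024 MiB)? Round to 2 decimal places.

Audio total: 344 + 224 + 128 = 696 kbps = 0.696 Mbps.
Total bitrate: 15.4 + 0.696 = 16.096 Mbps.
Stream data: 16.096 Mbps × 5100 s = 82089.6 Mb.
With 12% container overhead: ×1.12.
91,940 Mb = 11,492,544,000 bytes ÷ 1,073,741,824 = 10.70 GiB.

10.70 GiB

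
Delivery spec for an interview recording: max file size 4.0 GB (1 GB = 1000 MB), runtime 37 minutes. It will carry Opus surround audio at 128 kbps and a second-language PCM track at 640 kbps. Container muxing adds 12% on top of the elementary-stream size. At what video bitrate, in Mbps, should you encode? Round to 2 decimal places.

Budget: 4.0 GB = 32000.0 Mb.
Stream payload after overhead: 32000.0 / 1.12 = 28571.4 Mb.
37 min = 2220 s
Total bitrate budget: 28571.4 Mb / 2220 s = 12.870 Mbps.
Audio total: 128 + 640 = 768 kbps = 0.768 Mbps.
Video: 12.870 − 0.768 = 12.102 Mbps.

12.10 Mbps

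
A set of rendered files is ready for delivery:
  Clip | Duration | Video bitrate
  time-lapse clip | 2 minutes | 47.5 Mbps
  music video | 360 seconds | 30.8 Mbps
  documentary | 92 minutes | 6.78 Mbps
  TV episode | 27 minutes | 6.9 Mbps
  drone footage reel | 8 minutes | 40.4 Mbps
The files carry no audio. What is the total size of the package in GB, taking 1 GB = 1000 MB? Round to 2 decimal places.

10.60 GB

time-lapse clip: 47.500 Mbps × 120 s = 5700.0 Mb
music video: 30.800 Mbps × 360 s = 11088.0 Mb
documentary: 6.780 Mbps × 5520 s = 37425.6 Mb
TV episode: 6.900 Mbps × 1620 s = 11178.0 Mb
drone footage reel: 40.400 Mbps × 480 s = 19392.0 Mb
Total: 84783.6 Mb = 10598.0 MB.
= 10.60 GB.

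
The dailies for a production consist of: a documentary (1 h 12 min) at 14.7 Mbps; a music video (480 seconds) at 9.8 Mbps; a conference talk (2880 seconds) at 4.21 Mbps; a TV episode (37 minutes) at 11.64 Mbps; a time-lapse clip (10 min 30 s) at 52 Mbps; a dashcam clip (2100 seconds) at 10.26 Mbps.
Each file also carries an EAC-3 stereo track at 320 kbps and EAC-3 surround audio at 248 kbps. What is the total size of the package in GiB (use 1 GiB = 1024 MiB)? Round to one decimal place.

19.5 GiB

Audio total: 320 + 248 = 568 kbps = 0.568 Mbps.
documentary: 15.268 Mbps × 4320 s = 65957.8 Mb
music video: 10.368 Mbps × 480 s = 4976.6 Mb
conference talk: 4.778 Mbps × 2880 s = 13760.6 Mb
TV episode: 12.208 Mbps × 2220 s = 27101.8 Mb
time-lapse clip: 52.568 Mbps × 630 s = 33117.8 Mb
dashcam clip: 10.828 Mbps × 2100 s = 22738.8 Mb
Total: 167653.4 Mb = 20956.7 MB.
= 19.52 GiB.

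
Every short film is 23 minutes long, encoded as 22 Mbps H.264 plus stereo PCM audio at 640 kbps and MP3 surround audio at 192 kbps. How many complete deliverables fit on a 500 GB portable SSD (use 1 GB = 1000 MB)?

126

23 min = 1380 s
Audio total: 640 + 192 = 832 kbps = 0.832 Mbps.
Total bitrate: 22.832 Mbps.
Per item: 22.832 Mbps × 1380 s = 31,508 Mb = 3,939 MB.
Capacity: 500 GB = 4,000,000 Mb; 126.95 items → 126 complete.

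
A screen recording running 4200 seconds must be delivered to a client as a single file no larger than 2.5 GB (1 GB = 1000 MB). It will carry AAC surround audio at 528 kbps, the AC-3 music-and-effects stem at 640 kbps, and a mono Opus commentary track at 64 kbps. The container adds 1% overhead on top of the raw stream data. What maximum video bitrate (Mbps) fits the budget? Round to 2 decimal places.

Budget: 2.5 GB = 20000.0 Mb.
Stream payload after overhead: 20000.0 / 1.01 = 19802.0 Mb.
Total bitrate budget: 19802.0 Mb / 4200 s = 4.715 Mbps.
Audio total: 528 + 640 + 64 = 1232 kbps = 1.232 Mbps.
Video: 4.715 − 1.232 = 3.483 Mbps.

3.48 Mbps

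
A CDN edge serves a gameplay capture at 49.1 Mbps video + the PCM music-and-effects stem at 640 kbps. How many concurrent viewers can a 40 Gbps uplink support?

Audio: 640 kbps = 0.640 Mbps.
Per-viewer media rate: 49.740 Mbps.
40 Gbps = 40,000 Mbps; 40,000 / 49.740 = 804.18 → 804 viewers.

804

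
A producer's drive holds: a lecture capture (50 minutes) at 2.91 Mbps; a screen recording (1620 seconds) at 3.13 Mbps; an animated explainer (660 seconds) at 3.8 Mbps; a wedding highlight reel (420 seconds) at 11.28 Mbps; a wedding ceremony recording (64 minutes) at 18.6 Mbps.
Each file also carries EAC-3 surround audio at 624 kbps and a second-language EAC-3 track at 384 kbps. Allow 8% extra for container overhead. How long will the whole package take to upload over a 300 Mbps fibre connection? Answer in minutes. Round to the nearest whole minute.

Audio total: 624 + 384 = 1008 kbps = 1.008 Mbps.
lecture capture: 3.918 Mbps × 3000 s × 1.08 = 12694.3 Mb
screen recording: 4.138 Mbps × 1620 s × 1.08 = 7239.8 Mb
animated explainer: 4.808 Mbps × 660 s × 1.08 = 3427.1 Mb
wedding highlight reel: 12.288 Mbps × 420 s × 1.08 = 5573.8 Mb
wedding ceremony recording: 19.608 Mbps × 3840 s × 1.08 = 81318.3 Mb
Total: 110253.4 Mb = 13781.7 MB.
At 300 Mbps: 110253.4 / 300 = 368 s ≈ 6.13 minutes.

6 minutes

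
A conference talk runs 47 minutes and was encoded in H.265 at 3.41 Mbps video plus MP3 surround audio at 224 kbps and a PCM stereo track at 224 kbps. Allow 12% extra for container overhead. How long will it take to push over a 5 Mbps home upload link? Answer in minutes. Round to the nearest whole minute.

47 min = 2820 s
Audio total: 224 + 224 = 448 kbps = 0.448 Mbps.
Total bitrate: 3.858 Mbps.
File: 3.858 Mbps × 2820 s = 10879.6 Mb.
With 12% container overhead: ×1.12. → 12185.1 Mb.
At 5 Mbps: 12185.1 / 5 = 2437.0 s ≈ 40.6 minutes.

41 minutes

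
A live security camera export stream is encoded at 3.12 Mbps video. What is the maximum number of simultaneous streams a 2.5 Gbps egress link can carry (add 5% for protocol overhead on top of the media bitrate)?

On the wire with 5% overhead: 3.276 Mbps.
2.5 Gbps = 2,500 Mbps; 2,500 / 3.276 = 763.13 → 763 viewers.

763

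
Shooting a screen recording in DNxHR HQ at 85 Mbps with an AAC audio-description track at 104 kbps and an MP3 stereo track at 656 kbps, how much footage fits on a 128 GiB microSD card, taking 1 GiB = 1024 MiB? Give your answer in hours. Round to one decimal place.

Audio total: 104 + 656 = 760 kbps = 0.760 Mbps.
Total bitrate: 85 + 0.760 = 85.760 Mbps.
Capacity: 128 GiB = 1,099,512 Mb.
Recording time: 1,099,512 / 85.760 = 12,821 s ≈ 3.56 hours.

3.6 hours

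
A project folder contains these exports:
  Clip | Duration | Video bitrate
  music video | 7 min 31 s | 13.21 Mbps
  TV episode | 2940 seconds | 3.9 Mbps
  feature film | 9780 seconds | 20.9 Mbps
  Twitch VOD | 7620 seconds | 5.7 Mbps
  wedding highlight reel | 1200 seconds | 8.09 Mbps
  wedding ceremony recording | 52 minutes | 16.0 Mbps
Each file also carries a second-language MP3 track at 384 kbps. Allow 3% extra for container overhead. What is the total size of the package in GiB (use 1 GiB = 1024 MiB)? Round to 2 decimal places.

40.11 GiB

Audio: 384 kbps = 0.384 Mbps.
music video: 13.594 Mbps × 451 s × 1.03 = 6314.8 Mb
TV episode: 4.284 Mbps × 2940 s × 1.03 = 12972.8 Mb
feature film: 21.284 Mbps × 9780 s × 1.03 = 214402.2 Mb
Twitch VOD: 6.084 Mbps × 7620 s × 1.03 = 47750.9 Mb
wedding highlight reel: 8.474 Mbps × 1200 s × 1.03 = 10473.9 Mb
wedding ceremony recording: 16.384 Mbps × 3120 s × 1.03 = 52651.6 Mb
Total: 344566.2 Mb = 43070.8 MB.
= 40.11 GiB.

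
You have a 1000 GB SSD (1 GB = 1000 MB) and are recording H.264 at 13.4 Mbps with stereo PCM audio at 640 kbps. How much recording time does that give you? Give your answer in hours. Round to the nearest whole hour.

Audio: 640 kbps = 0.640 Mbps.
Total bitrate: 13.4 + 0.640 = 14.040 Mbps.
Capacity: 1000 GB = 8,000,000 Mb.
Recording time: 8,000,000 / 14.040 = 569,801 s ≈ 158 hours.

158 hours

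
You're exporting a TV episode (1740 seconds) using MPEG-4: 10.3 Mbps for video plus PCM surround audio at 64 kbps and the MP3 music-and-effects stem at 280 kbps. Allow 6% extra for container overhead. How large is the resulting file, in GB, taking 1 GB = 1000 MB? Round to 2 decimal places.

2.45 GB

Audio total: 64 + 280 = 344 kbps = 0.344 Mbps.
Total bitrate: 10.3 + 0.344 = 10.644 Mbps.
Stream data: 10.644 Mbps × 1740 s = 18520.6 Mb.
With 6% container overhead: ×1.06.
19,632 Mb ÷ 8 = 2,454 MB → 2.454 GB.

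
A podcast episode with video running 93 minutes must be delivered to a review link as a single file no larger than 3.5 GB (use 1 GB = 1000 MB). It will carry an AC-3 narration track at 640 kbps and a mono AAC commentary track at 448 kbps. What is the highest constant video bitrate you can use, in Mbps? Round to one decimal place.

Budget: 3.5 GB = 28000.0 Mb.
93 min = 5580 s
Total bitrate budget: 28000.0 Mb / 5580 s = 5.018 Mbps.
Audio total: 640 + 448 = 1088 kbps = 1.088 Mbps.
Video: 5.018 − 1.088 = 3.930 Mbps.

3.9 Mbps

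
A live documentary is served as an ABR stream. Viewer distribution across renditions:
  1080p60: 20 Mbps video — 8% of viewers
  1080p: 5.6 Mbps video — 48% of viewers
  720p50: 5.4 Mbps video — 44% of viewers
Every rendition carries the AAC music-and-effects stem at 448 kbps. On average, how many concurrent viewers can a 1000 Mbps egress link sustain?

140

Audio: 448 kbps = 0.448 Mbps.
Average per-viewer bitrate: 0.08×20.448 + 0.48×6.048 + 0.44×5.848 = 7.112 Mbps.
1000 Mbps = 1,000 Mbps; 1,000 / 7.112 = 140.61 → 140.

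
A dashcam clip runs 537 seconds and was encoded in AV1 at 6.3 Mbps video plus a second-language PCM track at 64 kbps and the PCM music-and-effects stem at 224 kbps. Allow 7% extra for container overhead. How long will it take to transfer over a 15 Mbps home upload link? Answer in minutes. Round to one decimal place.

Audio total: 64 + 224 = 288 kbps = 0.288 Mbps.
Total bitrate: 6.588 Mbps.
File: 6.588 Mbps × 537 s = 3537.8 Mb.
With 7% container overhead: ×1.07. → 3785.4 Mb.
At 15 Mbps: 3785.4 / 15 = 252.4 s ≈ 4.21 minutes.

4.2 minutes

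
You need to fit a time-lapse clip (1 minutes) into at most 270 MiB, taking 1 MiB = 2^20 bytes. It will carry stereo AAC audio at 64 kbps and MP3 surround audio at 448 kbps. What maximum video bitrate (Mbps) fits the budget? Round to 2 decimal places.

Budget: 270 MiB = 2264.9 Mb.
Total bitrate budget: 2264.9 Mb / 60 s = 37.749 Mbps.
Audio total: 64 + 448 = 512 kbps = 0.512 Mbps.
Video: 37.749 − 0.512 = 37.237 Mbps.

37.24 Mbps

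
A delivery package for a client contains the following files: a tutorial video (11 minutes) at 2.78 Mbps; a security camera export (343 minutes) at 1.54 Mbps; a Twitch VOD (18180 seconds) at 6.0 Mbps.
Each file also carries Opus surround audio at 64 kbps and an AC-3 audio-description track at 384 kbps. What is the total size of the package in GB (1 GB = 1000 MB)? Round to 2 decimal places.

20.03 GB

Audio total: 64 + 384 = 448 kbps = 0.448 Mbps.
tutorial video: 3.228 Mbps × 660 s = 2130.5 Mb
security camera export: 1.988 Mbps × 20580 s = 40913.0 Mb
Twitch VOD: 6.448 Mbps × 18180 s = 117224.6 Mb
Total: 160268.2 Mb = 20033.5 MB.
= 20.03 GB.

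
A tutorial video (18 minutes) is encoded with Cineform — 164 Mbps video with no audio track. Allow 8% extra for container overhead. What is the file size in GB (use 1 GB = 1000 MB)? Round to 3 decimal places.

23.911 GB

18 min = 1080 s
Total bitrate: 164 Mbps.
Stream data: 164.000 Mbps × 1080 s = 177120.0 Mb.
With 8% container overhead: ×1.08.
191,290 Mb ÷ 8 = 23,911 MB → 23.91 GB.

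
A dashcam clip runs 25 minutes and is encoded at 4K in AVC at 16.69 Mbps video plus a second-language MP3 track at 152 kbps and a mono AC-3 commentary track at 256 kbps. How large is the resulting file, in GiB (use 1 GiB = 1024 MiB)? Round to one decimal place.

3.0 GiB

25 min = 1500 s
Audio total: 152 + 256 = 408 kbps = 0.408 Mbps.
Total bitrate: 16.69 + 0.408 = 17.098 Mbps.
Stream data: 17.098 Mbps × 1500 s = 25647.0 Mb.
25,647 Mb = 3,205,875,000 bytes ÷ 1,073,741,824 = 2.986 GiB.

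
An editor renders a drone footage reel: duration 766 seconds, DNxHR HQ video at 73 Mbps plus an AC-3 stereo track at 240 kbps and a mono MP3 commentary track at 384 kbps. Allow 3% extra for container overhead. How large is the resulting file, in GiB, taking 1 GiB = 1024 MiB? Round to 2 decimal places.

6.76 GiB

Audio total: 240 + 384 = 624 kbps = 0.624 Mbps.
Total bitrate: 73 + 0.624 = 73.624 Mbps.
Stream data: 73.624 Mbps × 766 s = 56396.0 Mb.
With 3% container overhead: ×1.03.
58,088 Mb = 7,260,982,940 bytes ÷ 1,073,741,824 = 6.762 GiB.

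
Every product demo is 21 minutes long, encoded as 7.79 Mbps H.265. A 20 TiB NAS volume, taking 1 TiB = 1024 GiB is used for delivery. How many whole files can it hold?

21 min = 1260 s
Per item: 7.790 Mbps × 1260 s = 9,815 Mb = 1,227 MB.
Capacity: 20 TiB = 175,921,860 Mb; 17923.05 items → 17923 complete.

17923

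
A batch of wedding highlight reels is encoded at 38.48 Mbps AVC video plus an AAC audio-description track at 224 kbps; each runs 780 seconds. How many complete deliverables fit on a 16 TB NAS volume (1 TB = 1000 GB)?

4239

Audio: 224 kbps = 0.224 Mbps.
Total bitrate: 38.704 Mbps.
Per item: 38.704 Mbps × 780 s = 30,189 Mb = 3,774 MB.
Capacity: 16 TB = 128,000,000 Mb; 4239.94 items → 4239 complete.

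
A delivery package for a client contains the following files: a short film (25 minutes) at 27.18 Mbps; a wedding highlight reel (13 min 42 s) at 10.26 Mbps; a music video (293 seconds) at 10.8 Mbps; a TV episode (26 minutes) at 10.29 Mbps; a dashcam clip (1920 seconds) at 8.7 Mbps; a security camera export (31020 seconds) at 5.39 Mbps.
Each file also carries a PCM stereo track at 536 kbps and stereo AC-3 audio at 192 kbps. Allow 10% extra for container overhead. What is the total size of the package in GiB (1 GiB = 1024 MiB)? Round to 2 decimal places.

Audio total: 536 + 192 = 728 kbps = 0.728 Mbps.
short film: 27.908 Mbps × 1500 s × 1.10 = 46048.2 Mb
wedding highlight reel: 10.988 Mbps × 822 s × 1.10 = 9935.3 Mb
music video: 11.528 Mbps × 293 s × 1.10 = 3715.5 Mb
TV episode: 11.018 Mbps × 1560 s × 1.10 = 18906.9 Mb
dashcam clip: 9.428 Mbps × 1920 s × 1.10 = 19911.9 Mb
security camera export: 6.118 Mbps × 31020 s × 1.10 = 208758.4 Mb
Total: 307276.2 Mb = 38409.5 MB.
= 35.77 GiB.

35.77 GiB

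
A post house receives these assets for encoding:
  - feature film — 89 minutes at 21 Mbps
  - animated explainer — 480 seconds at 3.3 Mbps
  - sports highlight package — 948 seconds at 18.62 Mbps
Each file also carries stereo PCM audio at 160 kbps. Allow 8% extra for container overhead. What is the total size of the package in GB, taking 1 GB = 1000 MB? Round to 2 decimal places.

17.88 GB

Audio: 160 kbps = 0.160 Mbps.
feature film: 21.160 Mbps × 5340 s × 1.08 = 122034.0 Mb
animated explainer: 3.460 Mbps × 480 s × 1.08 = 1793.7 Mb
sports highlight package: 18.780 Mbps × 948 s × 1.08 = 19227.7 Mb
Total: 143055.3 Mb = 17881.9 MB.
= 17.88 GB.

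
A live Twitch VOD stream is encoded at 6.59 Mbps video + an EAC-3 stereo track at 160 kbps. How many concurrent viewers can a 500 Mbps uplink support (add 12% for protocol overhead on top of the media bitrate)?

Audio: 160 kbps = 0.160 Mbps.
Per-viewer media rate: 6.750 Mbps.
On the wire with 12% overhead: 7.560 Mbps.
500 Mbps = 500.0 Mbps; 500.0 / 7.560 = 66.14 → 66 viewers.

66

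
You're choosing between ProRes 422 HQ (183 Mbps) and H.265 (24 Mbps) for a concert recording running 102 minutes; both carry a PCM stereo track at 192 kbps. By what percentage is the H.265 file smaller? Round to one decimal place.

102 min = 6120 s
Audio: 192 kbps = 0.192 Mbps.
ProRes 422 HQ: 183.192 Mbps × 6120 s = 1121135.0 Mb = 130.517 GiB.
H.265: 24.192 Mbps × 6120 s = 148055.0 Mb = 17.236 GiB.
Reduction: (1 − 17.236/130.517) × 100 = 86.79%.

86.8%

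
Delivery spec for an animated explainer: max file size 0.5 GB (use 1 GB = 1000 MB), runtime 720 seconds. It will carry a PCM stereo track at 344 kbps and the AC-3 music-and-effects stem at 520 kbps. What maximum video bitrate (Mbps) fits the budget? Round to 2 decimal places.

Budget: 0.5 GB = 4000.0 Mb.
Total bitrate budget: 4000.0 Mb / 720 s = 5.556 Mbps.
Audio total: 344 + 520 = 864 kbps = 0.864 Mbps.
Video: 5.556 − 0.864 = 4.692 Mbps.

4.69 Mbps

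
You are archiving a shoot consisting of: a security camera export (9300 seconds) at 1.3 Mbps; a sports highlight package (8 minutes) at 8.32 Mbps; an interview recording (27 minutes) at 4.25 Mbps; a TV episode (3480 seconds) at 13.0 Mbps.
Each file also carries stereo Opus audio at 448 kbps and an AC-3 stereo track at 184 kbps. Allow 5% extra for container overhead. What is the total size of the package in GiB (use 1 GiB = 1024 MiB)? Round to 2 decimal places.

9.49 GiB

Audio total: 448 + 184 = 632 kbps = 0.632 Mbps.
security camera export: 1.932 Mbps × 9300 s × 1.05 = 18866.0 Mb
sports highlight package: 8.952 Mbps × 480 s × 1.05 = 4511.8 Mb
interview recording: 4.882 Mbps × 1620 s × 1.05 = 8304.3 Mb
TV episode: 13.632 Mbps × 3480 s × 1.05 = 49811.3 Mb
Total: 81493.4 Mb = 10186.7 MB.
= 9.487 GiB.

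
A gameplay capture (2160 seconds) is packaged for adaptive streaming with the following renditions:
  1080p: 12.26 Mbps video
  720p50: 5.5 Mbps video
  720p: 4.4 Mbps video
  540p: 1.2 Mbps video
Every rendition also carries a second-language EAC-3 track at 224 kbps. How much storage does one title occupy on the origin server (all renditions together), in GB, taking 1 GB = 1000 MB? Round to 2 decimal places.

Audio: 224 kbps = 0.224 Mbps.
Sum of rendition bitrates: (12.26+0.224) + (5.5+0.224) + (4.4+0.224) + (1.2+0.224) = 24.256 Mbps.
× 2160 s = 52,393 Mb = 6,549 MB = 6.549 GB.

6.55 GB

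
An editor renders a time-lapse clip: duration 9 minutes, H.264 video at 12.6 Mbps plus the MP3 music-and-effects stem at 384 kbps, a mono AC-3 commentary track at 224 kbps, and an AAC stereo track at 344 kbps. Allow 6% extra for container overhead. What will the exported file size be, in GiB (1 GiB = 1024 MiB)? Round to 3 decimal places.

0.903 GiB

9 min = 540 s
Audio total: 384 + 224 + 344 = 952 kbps = 0.952 Mbps.
Total bitrate: 12.6 + 0.952 = 13.552 Mbps.
Stream data: 13.552 Mbps × 540 s = 7318.1 Mb.
With 6% container overhead: ×1.06.
7,757 Mb = 969,645,600 bytes ÷ 1,073,741,824 = 0.9031 GiB.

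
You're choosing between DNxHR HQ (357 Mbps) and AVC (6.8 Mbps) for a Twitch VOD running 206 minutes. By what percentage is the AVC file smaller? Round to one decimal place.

98.1%

206 min = 12360 s
DNxHR HQ: 357.000 Mbps × 12360 s = 4412520.0 Mb = 551.565 GB.
AVC: 6.800 Mbps × 12360 s = 84048.0 Mb = 10.506 GB.
Reduction: (1 − 10.506/551.565) × 100 = 98.10%.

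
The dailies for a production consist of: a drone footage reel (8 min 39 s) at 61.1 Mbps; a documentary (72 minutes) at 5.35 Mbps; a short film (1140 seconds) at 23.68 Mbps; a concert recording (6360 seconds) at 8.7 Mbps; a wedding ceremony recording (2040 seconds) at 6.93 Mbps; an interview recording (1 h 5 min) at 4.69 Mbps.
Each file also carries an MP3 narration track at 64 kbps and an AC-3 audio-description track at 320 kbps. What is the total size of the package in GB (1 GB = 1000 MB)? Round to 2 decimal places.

22.07 GB

Audio total: 64 + 320 = 384 kbps = 0.384 Mbps.
drone footage reel: 61.484 Mbps × 519 s = 31910.2 Mb
documentary: 5.734 Mbps × 4320 s = 24770.9 Mb
short film: 24.064 Mbps × 1140 s = 27433.0 Mb
concert recording: 9.084 Mbps × 6360 s = 57774.2 Mb
wedding ceremony recording: 7.314 Mbps × 2040 s = 14920.6 Mb
interview recording: 5.074 Mbps × 3900 s = 19788.6 Mb
Total: 176597.4 Mb = 22074.7 MB.
= 22.07 GB.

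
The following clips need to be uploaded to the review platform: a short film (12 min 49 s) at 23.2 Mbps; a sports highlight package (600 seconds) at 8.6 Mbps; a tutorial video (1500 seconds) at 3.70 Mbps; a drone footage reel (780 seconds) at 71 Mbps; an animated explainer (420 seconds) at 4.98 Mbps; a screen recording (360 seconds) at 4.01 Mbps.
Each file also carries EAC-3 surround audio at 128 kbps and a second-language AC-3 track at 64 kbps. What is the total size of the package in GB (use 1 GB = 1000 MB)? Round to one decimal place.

Audio total: 128 + 64 = 192 kbps = 0.192 Mbps.
short film: 23.392 Mbps × 769 s = 17988.4 Mb
sports highlight package: 8.792 Mbps × 600 s = 5275.2 Mb
tutorial video: 3.892 Mbps × 1500 s = 5838.0 Mb
drone footage reel: 71.192 Mbps × 780 s = 55529.8 Mb
animated explainer: 5.172 Mbps × 420 s = 2172.2 Mb
screen recording: 4.202 Mbps × 360 s = 1512.7 Mb
Total: 88316.4 Mb = 11039.5 MB.
= 11.04 GB.

11.0 GB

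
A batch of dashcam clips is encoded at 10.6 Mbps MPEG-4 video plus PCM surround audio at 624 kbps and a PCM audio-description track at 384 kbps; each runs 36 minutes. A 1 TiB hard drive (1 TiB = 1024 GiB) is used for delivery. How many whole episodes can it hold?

350

36 min = 2160 s
Audio total: 624 + 384 = 1008 kbps = 1.008 Mbps.
Total bitrate: 11.608 Mbps.
Per item: 11.608 Mbps × 2160 s = 25,073 Mb = 3,134 MB.
Capacity: 1 TiB = 8,796,093 Mb; 350.82 items → 350 complete.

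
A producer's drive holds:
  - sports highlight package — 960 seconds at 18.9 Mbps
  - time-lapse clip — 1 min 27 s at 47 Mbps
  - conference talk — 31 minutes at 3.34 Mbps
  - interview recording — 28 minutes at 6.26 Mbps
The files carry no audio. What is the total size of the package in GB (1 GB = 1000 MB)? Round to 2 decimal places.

4.87 GB

sports highlight package: 18.900 Mbps × 960 s = 18144.0 Mb
time-lapse clip: 47.000 Mbps × 87 s = 4089.0 Mb
conference talk: 3.340 Mbps × 1860 s = 6212.4 Mb
interview recording: 6.260 Mbps × 1680 s = 10516.8 Mb
Total: 38962.2 Mb = 4870.3 MB.
= 4.870 GB.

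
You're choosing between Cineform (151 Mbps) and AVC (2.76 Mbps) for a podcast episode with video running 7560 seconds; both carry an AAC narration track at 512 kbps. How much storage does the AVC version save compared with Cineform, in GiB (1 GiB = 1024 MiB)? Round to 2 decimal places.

Audio: 512 kbps = 0.512 Mbps.
Cineform: 151.512 Mbps × 7560 s = 1145430.7 Mb = 133.346 GiB.
AVC: 3.272 Mbps × 7560 s = 24736.3 Mb = 2.880 GiB.
Saving: 133.346 − 2.880 = 130.466 GiB.

130.47 GiB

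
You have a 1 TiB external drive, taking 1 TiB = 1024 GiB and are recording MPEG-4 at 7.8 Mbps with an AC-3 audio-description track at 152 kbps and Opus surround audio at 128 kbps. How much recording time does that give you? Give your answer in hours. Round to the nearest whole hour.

Audio total: 152 + 128 = 280 kbps = 0.280 Mbps.
Total bitrate: 7.8 + 0.280 = 8.080 Mbps.
Capacity: 1 TiB = 8,796,093 Mb.
Recording time: 8,796,093 / 8.080 = 1,088,625 s ≈ 302 hours.

302 hours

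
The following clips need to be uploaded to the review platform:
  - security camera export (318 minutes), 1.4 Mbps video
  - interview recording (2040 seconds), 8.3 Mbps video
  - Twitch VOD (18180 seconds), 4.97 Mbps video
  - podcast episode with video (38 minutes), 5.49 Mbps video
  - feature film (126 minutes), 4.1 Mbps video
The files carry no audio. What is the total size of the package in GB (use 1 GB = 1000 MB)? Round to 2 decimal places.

security camera export: 1.400 Mbps × 19080 s = 26712.0 Mb
interview recording: 8.300 Mbps × 2040 s = 16932.0 Mb
Twitch VOD: 4.970 Mbps × 18180 s = 90354.6 Mb
podcast episode with video: 5.490 Mbps × 2280 s = 12517.2 Mb
feature film: 4.100 Mbps × 7560 s = 30996.0 Mb
Total: 177511.8 Mb = 22189.0 MB.
= 22.19 GB.

22.19 GB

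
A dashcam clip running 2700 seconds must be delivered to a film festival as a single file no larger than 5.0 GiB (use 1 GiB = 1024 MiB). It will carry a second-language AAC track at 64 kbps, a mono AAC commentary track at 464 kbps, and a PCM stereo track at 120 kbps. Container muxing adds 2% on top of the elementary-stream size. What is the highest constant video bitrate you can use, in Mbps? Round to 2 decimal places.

14.95 Mbps

Budget: 5.0 GiB = 42949.7 Mb.
Stream payload after overhead: 42949.7 / 1.02 = 42107.5 Mb.
Total bitrate budget: 42107.5 Mb / 2700 s = 15.595 Mbps.
Audio total: 64 + 464 + 120 = 648 kbps = 0.648 Mbps.
Video: 15.595 − 0.648 = 14.947 Mbps.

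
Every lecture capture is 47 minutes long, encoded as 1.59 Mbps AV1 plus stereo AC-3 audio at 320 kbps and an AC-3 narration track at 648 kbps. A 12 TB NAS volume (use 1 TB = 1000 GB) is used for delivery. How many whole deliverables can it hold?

47 min = 2820 s
Audio total: 320 + 648 = 968 kbps = 0.968 Mbps.
Total bitrate: 2.558 Mbps.
Per item: 2.558 Mbps × 2820 s = 7,214 Mb = 901.7 MB.
Capacity: 12 TB = 96,000,000 Mb; 13308.27 items → 13308 complete.

13308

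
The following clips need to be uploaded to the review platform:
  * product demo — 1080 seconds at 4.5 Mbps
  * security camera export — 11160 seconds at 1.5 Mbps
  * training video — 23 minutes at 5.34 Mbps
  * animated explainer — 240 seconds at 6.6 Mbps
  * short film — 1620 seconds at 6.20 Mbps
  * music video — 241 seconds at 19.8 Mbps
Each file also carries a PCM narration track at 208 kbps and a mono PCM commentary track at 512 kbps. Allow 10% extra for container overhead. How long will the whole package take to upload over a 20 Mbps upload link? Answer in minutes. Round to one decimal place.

52.0 minutes

Audio total: 208 + 512 = 720 kbps = 0.720 Mbps.
product demo: 5.220 Mbps × 1080 s × 1.10 = 6201.4 Mb
security camera export: 2.220 Mbps × 11160 s × 1.10 = 27252.7 Mb
training video: 6.060 Mbps × 1380 s × 1.10 = 9199.1 Mb
animated explainer: 7.320 Mbps × 240 s × 1.10 = 1932.5 Mb
short film: 6.920 Mbps × 1620 s × 1.10 = 12331.4 Mb
music video: 20.520 Mbps × 241 s × 1.10 = 5439.9 Mb
Total: 62356.9 Mb = 7794.6 MB.
At 20 Mbps: 62356.9 / 20 = 3118 s ≈ 52 minutes.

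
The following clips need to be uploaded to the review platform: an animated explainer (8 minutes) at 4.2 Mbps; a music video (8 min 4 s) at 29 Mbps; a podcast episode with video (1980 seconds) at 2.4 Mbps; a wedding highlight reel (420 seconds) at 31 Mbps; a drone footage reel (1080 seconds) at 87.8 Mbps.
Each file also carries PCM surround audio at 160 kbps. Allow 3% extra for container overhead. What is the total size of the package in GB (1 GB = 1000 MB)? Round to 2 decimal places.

Audio: 160 kbps = 0.160 Mbps.
animated explainer: 4.360 Mbps × 480 s × 1.03 = 2155.6 Mb
music video: 29.160 Mbps × 484 s × 1.03 = 14536.8 Mb
podcast episode with video: 2.560 Mbps × 1980 s × 1.03 = 5220.9 Mb
wedding highlight reel: 31.160 Mbps × 420 s × 1.03 = 13479.8 Mb
drone footage reel: 87.960 Mbps × 1080 s × 1.03 = 97846.7 Mb
Total: 133239.8 Mb = 16655.0 MB.
= 16.65 GB.

16.65 GB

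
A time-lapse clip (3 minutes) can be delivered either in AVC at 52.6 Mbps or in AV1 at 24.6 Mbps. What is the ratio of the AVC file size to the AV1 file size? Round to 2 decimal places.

3 min = 180 s
AVC: 52.600 Mbps × 180 s = 9468.0 Mb = 1.102 GiB.
AV1: 24.600 Mbps × 180 s = 4428.0 Mb = 0.515 GiB.
Ratio: 1.102 / 0.515 = 2.138.

2.14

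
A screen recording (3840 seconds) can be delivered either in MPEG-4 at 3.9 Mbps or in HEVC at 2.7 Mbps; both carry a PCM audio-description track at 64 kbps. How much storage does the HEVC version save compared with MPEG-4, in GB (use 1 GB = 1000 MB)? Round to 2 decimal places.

0.58 GB

Audio: 64 kbps = 0.064 Mbps.
MPEG-4: 3.964 Mbps × 3840 s = 15221.8 Mb = 1.903 GB.
HEVC: 2.764 Mbps × 3840 s = 10613.8 Mb = 1.327 GB.
Saving: 1.903 − 1.327 = 0.576 GB.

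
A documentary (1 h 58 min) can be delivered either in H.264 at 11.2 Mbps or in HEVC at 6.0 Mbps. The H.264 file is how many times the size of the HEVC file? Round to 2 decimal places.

1.87

1 h 58 min = 118 min = 7080 s
H.264: 11.200 Mbps × 7080 s = 79296.0 Mb = 9.231 GiB.
HEVC: 6.000 Mbps × 7080 s = 42480.0 Mb = 4.945 GiB.
Ratio: 9.231 / 4.945 = 1.867.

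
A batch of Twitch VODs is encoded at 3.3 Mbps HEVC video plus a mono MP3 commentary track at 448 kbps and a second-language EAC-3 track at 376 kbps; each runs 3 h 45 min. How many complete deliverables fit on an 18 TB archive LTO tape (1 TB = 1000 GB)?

2586

3 h 45 min = 225 min = 13500 s
Audio total: 448 + 376 = 824 kbps = 0.824 Mbps.
Total bitrate: 4.124 Mbps.
Per item: 4.124 Mbps × 13500 s = 55,674 Mb = 6,959 MB.
Capacity: 18 TB = 144,000,000 Mb; 2586.49 items → 2586 complete.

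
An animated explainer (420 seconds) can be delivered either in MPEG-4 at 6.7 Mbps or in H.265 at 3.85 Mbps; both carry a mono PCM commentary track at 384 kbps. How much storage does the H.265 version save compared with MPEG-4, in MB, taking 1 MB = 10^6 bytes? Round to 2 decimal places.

149.63 MB

Audio: 384 kbps = 0.384 Mbps.
MPEG-4: 7.084 Mbps × 420 s = 2975.3 Mb = 371.910 MB.
H.265: 4.234 Mbps × 420 s = 1778.3 Mb = 222.285 MB.
Saving: 371.910 − 222.285 = 149.625 MB.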